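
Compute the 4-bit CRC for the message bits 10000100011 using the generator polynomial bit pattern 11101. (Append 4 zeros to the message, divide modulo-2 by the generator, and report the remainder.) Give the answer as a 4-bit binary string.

Append 4 zeros: 100001000110000. Divide by 11101 (XOR where the leading bit is 1):
  pos 0: 10000 XOR 11101 = 01101
  pos 1: 11011 XOR 11101 = 00110
  pos 3: 11000 XOR 11101 = 00101
  pos 5: 10101 XOR 11101 = 01000
  pos 6: 10001 XOR 11101 = 01100
  pos 7: 11000 XOR 11101 = 00101
  pos 9: 10100 XOR 11101 = 01001
  pos 10: 10010 XOR 11101 = 01111
Remainder (last 4 bits) = 1111. This is the CRC / FCS.

1111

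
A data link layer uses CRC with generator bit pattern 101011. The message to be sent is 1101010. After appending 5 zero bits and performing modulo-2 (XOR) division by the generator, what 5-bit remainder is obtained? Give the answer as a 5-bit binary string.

Append 5 zeros: 110101000000. Divide by 101011 (XOR where the leading bit is 1):
  pos 0: 110101 XOR 101011 = 011110
  pos 1: 111100 XOR 101011 = 010111
  pos 2: 101110 XOR 101011 = 000101
  pos 5: 101000 XOR 101011 = 000011
Remainder (last 5 bits) = 00110. This is the CRC / FCS.

00110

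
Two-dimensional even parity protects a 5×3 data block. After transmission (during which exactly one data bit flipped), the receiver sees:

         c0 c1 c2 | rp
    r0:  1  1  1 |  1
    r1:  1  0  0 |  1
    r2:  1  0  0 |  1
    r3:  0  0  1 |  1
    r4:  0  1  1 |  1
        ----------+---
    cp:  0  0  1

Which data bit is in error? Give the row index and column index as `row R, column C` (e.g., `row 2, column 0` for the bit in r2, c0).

Recompute each row's even parity and compare to rp:
  r0: data parity 1, sent rp 1 → ok
  r1: data parity 1, sent rp 1 → ok
  r2: data parity 1, sent rp 1 → ok
  r3: data parity 1, sent rp 1 → ok
  r4: data parity 0, sent rp 1 → mismatch
Recompute each column's even parity and compare to cp:
  c0: data parity 1, sent cp 0 → mismatch
  c1: data parity 0, sent cp 0 → ok
  c2: data parity 1, sent cp 1 → ok
Exactly one row (r4) and one column (c0) fail → the flipped bit is at their intersection.

row 4, column 0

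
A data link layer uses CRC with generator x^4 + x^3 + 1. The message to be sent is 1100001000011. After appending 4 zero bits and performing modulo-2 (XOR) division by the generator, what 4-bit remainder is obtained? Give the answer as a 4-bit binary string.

Append 4 zeros: 11000010000110000. Divide by 11001 (XOR where the leading bit is 1):
  pos 0: 11000 XOR 11001 = 00001
  pos 4: 10100 XOR 11001 = 01101
  pos 5: 11010 XOR 11001 = 00011
  pos 8: 11011 XOR 11001 = 00010
  pos 11: 10000 XOR 11001 = 01001
  pos 12: 10010 XOR 11001 = 01011
Remainder (last 4 bits) = 1011. This is the CRC / FCS.

1011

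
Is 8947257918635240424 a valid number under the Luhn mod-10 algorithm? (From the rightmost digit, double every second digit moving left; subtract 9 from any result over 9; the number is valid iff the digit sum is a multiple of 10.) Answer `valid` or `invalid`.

valid

From the right, keep odd positions and double even positions (subtract 9 from any doubled value over 9):
  doubled (positions 2,4,...): 4 0 4 6 7 9 1 5 9 → sum 45
  kept (positions 1,3,...): 4 4 4 5 6 1 7 2 4 8 → sum 45
Total = 90.
90 mod 10 = 0, so the number is valid.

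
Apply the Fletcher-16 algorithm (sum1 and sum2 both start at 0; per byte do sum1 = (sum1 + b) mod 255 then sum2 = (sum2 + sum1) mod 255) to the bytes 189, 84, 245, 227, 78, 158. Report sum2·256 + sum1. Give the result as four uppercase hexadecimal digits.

Running sums (mod 255):
  after byte 0 (189): sum1=189, sum2=189
  after byte 1 (84): sum1=18, sum2=207
  after byte 2 (245): sum1=8, sum2=215
  after byte 3 (227): sum1=235, sum2=195
  after byte 4 (78): sum1=58, sum2=253
  after byte 5 (158): sum1=216, sum2=214
Checksum = sum2·256 + sum1 = 214·256 + 216 = 55000 = 0xD6D8.

D6D8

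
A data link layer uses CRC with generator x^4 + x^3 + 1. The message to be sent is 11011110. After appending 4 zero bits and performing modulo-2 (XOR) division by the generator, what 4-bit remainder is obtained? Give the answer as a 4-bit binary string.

Append 4 zeros: 110111100000. Divide by 11001 (XOR where the leading bit is 1):
  pos 0: 11011 XOR 11001 = 00010
  pos 3: 10110 XOR 11001 = 01111
  pos 4: 11110 XOR 11001 = 00111
  pos 6: 11100 XOR 11001 = 00101
Remainder (last 4 bits) = 1010. This is the CRC / FCS.

1010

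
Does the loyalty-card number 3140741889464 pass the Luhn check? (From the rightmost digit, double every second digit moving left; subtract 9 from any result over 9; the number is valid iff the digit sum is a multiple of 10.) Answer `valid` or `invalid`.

From the right, keep odd positions and double even positions (subtract 9 from any doubled value over 9):
  doubled (positions 2,4,...): 3 9 7 8 0 2 → sum 29
  kept (positions 1,3,...): 4 4 8 1 7 4 3 → sum 31
Total = 60.
60 mod 10 = 0, so the number is valid.

valid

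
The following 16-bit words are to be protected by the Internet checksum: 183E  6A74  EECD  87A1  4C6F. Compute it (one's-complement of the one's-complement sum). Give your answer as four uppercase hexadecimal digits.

BA6E

One's-complement addition (fold any carry out of bit 15 back into bit 0):
  0x183E + 0x6A74 = 0x082B2
  0x82B2 + 0xEECD = 0x1717F → wrap carry → 0x7180
  0x7180 + 0x87A1 = 0x0F921
  0xF921 + 0x4C6F = 0x14590 → wrap carry → 0x4591
One's-complement sum = 0x4591.
Checksum = ~0x4591 & 0xFFFF = 0xBA6E.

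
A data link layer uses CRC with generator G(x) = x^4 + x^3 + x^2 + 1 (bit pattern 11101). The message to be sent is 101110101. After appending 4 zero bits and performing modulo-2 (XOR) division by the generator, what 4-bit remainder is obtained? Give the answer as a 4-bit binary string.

1010

Append 4 zeros: 1011101010000. Divide by 11101 (XOR where the leading bit is 1):
  pos 0: 10111 XOR 11101 = 01010
  pos 1: 10100 XOR 11101 = 01001
  pos 2: 10011 XOR 11101 = 01110
  pos 3: 11100 XOR 11101 = 00001
  pos 7: 11000 XOR 11101 = 00101
Remainder (last 4 bits) = 1010. This is the CRC / FCS.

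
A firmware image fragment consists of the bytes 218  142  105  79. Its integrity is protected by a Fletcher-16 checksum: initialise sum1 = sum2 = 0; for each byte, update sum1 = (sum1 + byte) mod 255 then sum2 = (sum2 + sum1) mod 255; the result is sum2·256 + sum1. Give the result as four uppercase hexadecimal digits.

3922

Running sums (mod 255):
  after byte 0 (218): sum1=218, sum2=218
  after byte 1 (142): sum1=105, sum2=68
  after byte 2 (105): sum1=210, sum2=23
  after byte 3 (79): sum1=34, sum2=57
Checksum = sum2·256 + sum1 = 57·256 + 34 = 14626 = 0x3922.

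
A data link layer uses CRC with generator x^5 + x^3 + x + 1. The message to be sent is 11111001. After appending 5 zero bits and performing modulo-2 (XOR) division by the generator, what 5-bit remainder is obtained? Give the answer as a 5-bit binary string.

11101

Append 5 zeros: 1111100100000. Divide by 101011 (XOR where the leading bit is 1):
  pos 0: 111110 XOR 101011 = 010101
  pos 1: 101010 XOR 101011 = 000001
  pos 6: 110000 XOR 101011 = 011011
  pos 7: 110110 XOR 101011 = 011101
Remainder (last 5 bits) = 11101. This is the CRC / FCS.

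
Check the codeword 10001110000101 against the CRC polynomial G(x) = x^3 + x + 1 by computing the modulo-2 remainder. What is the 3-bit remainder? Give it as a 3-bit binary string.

Modulo-2 division of 10001110000101 by 1011:
  pos 0: 1000 XOR 1011 = 0011
  pos 2: 1111 XOR 1011 = 0100
  pos 3: 1001 XOR 1011 = 0010
  pos 5: 1000 XOR 1011 = 0011
  pos 7: 1100 XOR 1011 = 0111
  pos 8: 1111 XOR 1011 = 0100
  pos 9: 1000 XOR 1011 = 0011
Remainder = 111 (nonzero — an error is detected).

111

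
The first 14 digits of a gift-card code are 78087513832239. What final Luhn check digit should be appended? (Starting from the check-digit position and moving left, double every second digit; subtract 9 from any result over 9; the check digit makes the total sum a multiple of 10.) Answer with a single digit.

Partial digits right→left: 9 3 2 2 3 8 3 1 5 7 8 0 8 7
Double every second digit counting from the check-digit position (so the 1st, 3rd, 5th, ... of the partial from the right).
  doubled (with −9 where >9): 9 4 6 6 1 7 7 → sum 40
  kept as-is: 3 2 8 1 7 0 7 → sum 28
Total = 40 + 28 = 68.
Check digit = (10 − (68 mod 10)) mod 10 = 2.

2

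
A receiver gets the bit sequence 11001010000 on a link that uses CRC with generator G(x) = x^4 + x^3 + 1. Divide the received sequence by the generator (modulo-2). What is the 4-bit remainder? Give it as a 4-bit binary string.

Modulo-2 division of 11001010000 by 11001:
  pos 0: 11001 XOR 11001 = 00000
  pos 6: 10000 XOR 11001 = 01001
Remainder = 1001 (nonzero — an error is detected).

1001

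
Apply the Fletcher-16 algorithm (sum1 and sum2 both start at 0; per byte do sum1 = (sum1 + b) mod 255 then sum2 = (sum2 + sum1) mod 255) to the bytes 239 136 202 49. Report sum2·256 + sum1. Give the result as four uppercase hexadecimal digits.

Running sums (mod 255):
  after byte 0 (239): sum1=239, sum2=239
  after byte 1 (136): sum1=120, sum2=104
  after byte 2 (202): sum1=67, sum2=171
  after byte 3 (49): sum1=116, sum2=32
Checksum = sum2·256 + sum1 = 32·256 + 116 = 8308 = 0x2074.

2074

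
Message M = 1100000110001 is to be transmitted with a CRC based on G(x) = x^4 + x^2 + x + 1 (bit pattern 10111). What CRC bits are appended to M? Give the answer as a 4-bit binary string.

0111

Append 4 zeros: 11000001100010000. Divide by 10111 (XOR where the leading bit is 1):
  pos 0: 11000 XOR 10111 = 01111
  pos 1: 11110 XOR 10111 = 01001
  pos 2: 10010 XOR 10111 = 00101
  pos 4: 10111 XOR 10111 = 00000
  pos 12: 10000 XOR 10111 = 00111
Remainder (last 4 bits) = 0111. This is the CRC / FCS.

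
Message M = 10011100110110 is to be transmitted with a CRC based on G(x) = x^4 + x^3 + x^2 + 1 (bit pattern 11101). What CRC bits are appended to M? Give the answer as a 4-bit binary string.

1111

Append 4 zeros: 100111001101100000. Divide by 11101 (XOR where the leading bit is 1):
  pos 0: 10011 XOR 11101 = 01110
  pos 1: 11101 XOR 11101 = 00000
  pos 8: 11011 XOR 11101 = 00110
  pos 10: 11000 XOR 11101 = 00101
  pos 12: 10100 XOR 11101 = 01001
  pos 13: 10010 XOR 11101 = 01111
Remainder (last 4 bits) = 1111. This is the CRC / FCS.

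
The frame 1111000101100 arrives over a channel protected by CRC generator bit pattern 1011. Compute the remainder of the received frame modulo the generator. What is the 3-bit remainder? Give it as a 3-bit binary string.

Modulo-2 division of 1111000101100 by 1011:
  pos 0: 1111 XOR 1011 = 0100
  pos 1: 1000 XOR 1011 = 0011
  pos 3: 1100 XOR 1011 = 0111
  pos 4: 1111 XOR 1011 = 0100
  pos 5: 1000 XOR 1011 = 0011
  pos 7: 1111 XOR 1011 = 0100
  pos 8: 1000 XOR 1011 = 0011
Remainder = 110 (nonzero — an error is detected).

110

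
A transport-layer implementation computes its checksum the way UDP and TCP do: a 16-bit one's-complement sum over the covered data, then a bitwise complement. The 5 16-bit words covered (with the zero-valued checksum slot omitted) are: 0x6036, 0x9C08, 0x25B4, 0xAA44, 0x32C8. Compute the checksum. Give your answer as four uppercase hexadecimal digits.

0100

One's-complement addition (fold any carry out of bit 15 back into bit 0):
  0x6036 + 0x9C08 = 0x0FC3E
  0xFC3E + 0x25B4 = 0x121F2 → wrap carry → 0x21F3
  0x21F3 + 0xAA44 = 0x0CC37
  0xCC37 + 0x32C8 = 0x0FEFF
One's-complement sum = 0xFEFF.
Checksum = ~0xFEFF & 0xFFFF = 0x0100.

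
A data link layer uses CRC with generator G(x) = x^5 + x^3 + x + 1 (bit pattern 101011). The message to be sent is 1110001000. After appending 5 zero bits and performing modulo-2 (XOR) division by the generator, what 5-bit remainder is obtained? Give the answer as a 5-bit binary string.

11110

Append 5 zeros: 111000100000000. Divide by 101011 (XOR where the leading bit is 1):
  pos 0: 111000 XOR 101011 = 010011
  pos 1: 100111 XOR 101011 = 001100
  pos 3: 110000 XOR 101011 = 011011
  pos 4: 110110 XOR 101011 = 011101
  pos 5: 111010 XOR 101011 = 010001
  pos 6: 100010 XOR 101011 = 001001
  pos 8: 100100 XOR 101011 = 001111
Remainder (last 5 bits) = 11110. This is the CRC / FCS.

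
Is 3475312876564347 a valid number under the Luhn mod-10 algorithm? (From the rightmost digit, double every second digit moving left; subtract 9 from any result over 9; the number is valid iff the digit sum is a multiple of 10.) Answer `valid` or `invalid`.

From the right, keep odd positions and double even positions (subtract 9 from any doubled value over 9):
  doubled (positions 2,4,...): 8 8 1 5 4 6 5 6 → sum 43
  kept (positions 1,3,...): 7 3 6 6 8 1 5 4 → sum 40
Total = 83.
83 mod 10 = 3, so the number is invalid.

invalid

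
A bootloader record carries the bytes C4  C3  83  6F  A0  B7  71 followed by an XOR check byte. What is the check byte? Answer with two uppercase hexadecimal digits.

XOR the bytes together:
  start with 0xC4
  0xC4 ⊕ 0xC3 = 0x07
  0x07 ⊕ 0x83 = 0x84
  0x84 ⊕ 0x6F = 0xEB
  0xEB ⊕ 0xA0 = 0x4B
  0x4B ⊕ 0xB7 = 0xFC
  0xFC ⊕ 0x71 = 0x8D

8D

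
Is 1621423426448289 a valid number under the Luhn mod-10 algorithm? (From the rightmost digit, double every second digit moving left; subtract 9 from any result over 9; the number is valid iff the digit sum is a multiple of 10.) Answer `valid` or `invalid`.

From the right, keep odd positions and double even positions (subtract 9 from any doubled value over 9):
  doubled (positions 2,4,...): 7 7 8 4 6 8 4 2 → sum 46
  kept (positions 1,3,...): 9 2 4 6 4 2 1 6 → sum 34
Total = 80.
80 mod 10 = 0, so the number is valid.

valid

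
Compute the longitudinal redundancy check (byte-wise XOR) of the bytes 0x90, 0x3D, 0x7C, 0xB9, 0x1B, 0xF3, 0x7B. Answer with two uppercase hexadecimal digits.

FB

XOR the bytes together:
  start with 0x90
  0x90 ⊕ 0x3D = 0xAD
  0xAD ⊕ 0x7C = 0xD1
  0xD1 ⊕ 0xB9 = 0x68
  0x68 ⊕ 0x1B = 0x73
  0x73 ⊕ 0xF3 = 0x80
  0x80 ⊕ 0x7B = 0xFB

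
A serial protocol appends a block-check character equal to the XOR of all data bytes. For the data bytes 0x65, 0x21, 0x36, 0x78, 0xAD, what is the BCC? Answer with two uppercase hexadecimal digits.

A7

XOR the bytes together:
  start with 0x65
  0x65 ⊕ 0x21 = 0x44
  0x44 ⊕ 0x36 = 0x72
  0x72 ⊕ 0x78 = 0x0A
  0x0A ⊕ 0xAD = 0xA7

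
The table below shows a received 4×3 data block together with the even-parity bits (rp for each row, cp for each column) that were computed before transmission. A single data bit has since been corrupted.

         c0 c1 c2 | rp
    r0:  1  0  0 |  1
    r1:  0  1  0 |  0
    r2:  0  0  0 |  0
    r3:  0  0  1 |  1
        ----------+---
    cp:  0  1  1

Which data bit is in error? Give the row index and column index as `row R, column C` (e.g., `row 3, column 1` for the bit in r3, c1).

Recompute each row's even parity and compare to rp:
  r0: data parity 1, sent rp 1 → ok
  r1: data parity 1, sent rp 0 → mismatch
  r2: data parity 0, sent rp 0 → ok
  r3: data parity 1, sent rp 1 → ok
Recompute each column's even parity and compare to cp:
  c0: data parity 1, sent cp 0 → mismatch
  c1: data parity 1, sent cp 1 → ok
  c2: data parity 1, sent cp 1 → ok
Exactly one row (r1) and one column (c0) fail → the flipped bit is at their intersection.

row 1, column 0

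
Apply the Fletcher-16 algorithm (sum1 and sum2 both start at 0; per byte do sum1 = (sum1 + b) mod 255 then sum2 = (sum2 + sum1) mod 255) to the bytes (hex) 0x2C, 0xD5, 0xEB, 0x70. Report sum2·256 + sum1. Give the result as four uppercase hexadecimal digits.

7A5E

Running sums (mod 255):
  after byte 0 (0x2C): sum1=44, sum2=44
  after byte 1 (0xD5): sum1=2, sum2=46
  after byte 2 (0xEB): sum1=237, sum2=28
  after byte 3 (0x70): sum1=94, sum2=122
Checksum = sum2·256 + sum1 = 122·256 + 94 = 31326 = 0x7A5E.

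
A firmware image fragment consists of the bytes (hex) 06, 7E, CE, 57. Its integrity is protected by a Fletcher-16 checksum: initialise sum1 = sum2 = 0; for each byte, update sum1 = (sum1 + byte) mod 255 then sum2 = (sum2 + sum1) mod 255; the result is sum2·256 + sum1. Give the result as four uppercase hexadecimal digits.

Running sums (mod 255):
  after byte 0 (06): sum1=6, sum2=6
  after byte 1 (7E): sum1=132, sum2=138
  after byte 2 (CE): sum1=83, sum2=221
  after byte 3 (57): sum1=170, sum2=136
Checksum = sum2·256 + sum1 = 136·256 + 170 = 34986 = 0x88AA.

88AA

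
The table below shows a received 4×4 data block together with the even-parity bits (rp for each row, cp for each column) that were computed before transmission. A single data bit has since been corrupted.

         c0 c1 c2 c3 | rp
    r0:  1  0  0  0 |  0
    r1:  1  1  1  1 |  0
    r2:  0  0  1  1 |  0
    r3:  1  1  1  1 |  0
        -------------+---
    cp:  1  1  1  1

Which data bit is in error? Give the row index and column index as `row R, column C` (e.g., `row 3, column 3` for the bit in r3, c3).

Recompute each row's even parity and compare to rp:
  r0: data parity 1, sent rp 0 → mismatch
  r1: data parity 0, sent rp 0 → ok
  r2: data parity 0, sent rp 0 → ok
  r3: data parity 0, sent rp 0 → ok
Recompute each column's even parity and compare to cp:
  c0: data parity 1, sent cp 1 → ok
  c1: data parity 0, sent cp 1 → mismatch
  c2: data parity 1, sent cp 1 → ok
  c3: data parity 1, sent cp 1 → ok
Exactly one row (r0) and one column (c1) fail → the flipped bit is at their intersection.

row 0, column 1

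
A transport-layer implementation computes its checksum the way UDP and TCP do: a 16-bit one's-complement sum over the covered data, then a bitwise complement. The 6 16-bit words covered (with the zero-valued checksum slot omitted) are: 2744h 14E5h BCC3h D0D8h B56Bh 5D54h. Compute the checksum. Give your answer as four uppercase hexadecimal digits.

237A

One's-complement addition (fold any carry out of bit 15 back into bit 0):
  0x2744 + 0x14E5 = 0x03C29
  0x3C29 + 0xBCC3 = 0x0F8EC
  0xF8EC + 0xD0D8 = 0x1C9C4 → wrap carry → 0xC9C5
  0xC9C5 + 0xB56B = 0x17F30 → wrap carry → 0x7F31
  0x7F31 + 0x5D54 = 0x0DC85
One's-complement sum = 0xDC85.
Checksum = ~0xDC85 & 0xFFFF = 0x237A.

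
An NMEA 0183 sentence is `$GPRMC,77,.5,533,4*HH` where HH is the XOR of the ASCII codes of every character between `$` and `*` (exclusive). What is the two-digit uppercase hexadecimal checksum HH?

XOR the ASCII codes of the payload characters:
  'G' = 0x47 → acc = 0x47
  'P' = 0x50 → acc = 0x17
  'R' = 0x52 → acc = 0x45
  'M' = 0x4D → acc = 0x08
  'C' = 0x43 → acc = 0x4B
  ',' = 0x2C → acc = 0x67
  '7' = 0x37 → acc = 0x50
  '7' = 0x37 → acc = 0x67
  ',' = 0x2C → acc = 0x4B
  '.' = 0x2E → acc = 0x65
  '5' = 0x35 → acc = 0x50
  ',' = 0x2C → acc = 0x7C
  '5' = 0x35 → acc = 0x49
  '3' = 0x33 → acc = 0x7A
  '3' = 0x33 → acc = 0x49
  ',' = 0x2C → acc = 0x65
  '4' = 0x34 → acc = 0x51
Checksum = 0x51.

51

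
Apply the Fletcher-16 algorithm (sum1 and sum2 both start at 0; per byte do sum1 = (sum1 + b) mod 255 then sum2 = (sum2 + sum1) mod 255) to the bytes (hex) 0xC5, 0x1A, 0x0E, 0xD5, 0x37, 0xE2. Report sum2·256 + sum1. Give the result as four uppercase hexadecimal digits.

30DD

Running sums (mod 255):
  after byte 0 (0xC5): sum1=197, sum2=197
  after byte 1 (0x1A): sum1=223, sum2=165
  after byte 2 (0x0E): sum1=237, sum2=147
  after byte 3 (0xD5): sum1=195, sum2=87
  after byte 4 (0x37): sum1=250, sum2=82
  after byte 5 (0xE2): sum1=221, sum2=48
Checksum = sum2·256 + sum1 = 48·256 + 221 = 12509 = 0x30DD.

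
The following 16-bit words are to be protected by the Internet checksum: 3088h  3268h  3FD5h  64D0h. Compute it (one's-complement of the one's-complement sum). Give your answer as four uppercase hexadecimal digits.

F869

One's-complement addition (fold any carry out of bit 15 back into bit 0):
  0x3088 + 0x3268 = 0x062F0
  0x62F0 + 0x3FD5 = 0x0A2C5
  0xA2C5 + 0x64D0 = 0x10795 → wrap carry → 0x0796
One's-complement sum = 0x0796.
Checksum = ~0x0796 & 0xFFFF = 0xF869.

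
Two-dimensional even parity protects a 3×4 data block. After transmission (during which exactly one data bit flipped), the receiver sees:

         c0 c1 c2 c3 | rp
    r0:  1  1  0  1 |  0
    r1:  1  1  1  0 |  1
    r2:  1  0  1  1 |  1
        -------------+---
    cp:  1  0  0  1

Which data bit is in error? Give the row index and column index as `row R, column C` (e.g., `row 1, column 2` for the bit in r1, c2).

Recompute each row's even parity and compare to rp:
  r0: data parity 1, sent rp 0 → mismatch
  r1: data parity 1, sent rp 1 → ok
  r2: data parity 1, sent rp 1 → ok
Recompute each column's even parity and compare to cp:
  c0: data parity 1, sent cp 1 → ok
  c1: data parity 0, sent cp 0 → ok
  c2: data parity 0, sent cp 0 → ok
  c3: data parity 0, sent cp 1 → mismatch
Exactly one row (r0) and one column (c3) fail → the flipped bit is at their intersection.

row 0, column 3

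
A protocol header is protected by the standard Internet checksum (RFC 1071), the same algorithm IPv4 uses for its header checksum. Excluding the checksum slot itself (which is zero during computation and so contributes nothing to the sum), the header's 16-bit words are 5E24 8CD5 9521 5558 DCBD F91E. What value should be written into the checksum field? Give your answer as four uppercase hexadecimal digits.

One's-complement addition (fold any carry out of bit 15 back into bit 0):
  0x5E24 + 0x8CD5 = 0x0EAF9
  0xEAF9 + 0x9521 = 0x1801A → wrap carry → 0x801B
  0x801B + 0x5558 = 0x0D573
  0xD573 + 0xDCBD = 0x1B230 → wrap carry → 0xB231
  0xB231 + 0xF91E = 0x1AB4F → wrap carry → 0xAB50
One's-complement sum = 0xAB50.
Checksum = ~0xAB50 & 0xFFFF = 0x54AF.

54AF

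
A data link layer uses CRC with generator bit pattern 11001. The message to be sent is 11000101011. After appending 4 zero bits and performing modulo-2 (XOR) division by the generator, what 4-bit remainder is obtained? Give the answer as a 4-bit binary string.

Append 4 zeros: 110001010110000. Divide by 11001 (XOR where the leading bit is 1):
  pos 0: 11000 XOR 11001 = 00001
  pos 4: 11010 XOR 11001 = 00011
  pos 7: 11110 XOR 11001 = 00111
  pos 9: 11100 XOR 11001 = 00101
Remainder (last 4 bits) = 1010. This is the CRC / FCS.

1010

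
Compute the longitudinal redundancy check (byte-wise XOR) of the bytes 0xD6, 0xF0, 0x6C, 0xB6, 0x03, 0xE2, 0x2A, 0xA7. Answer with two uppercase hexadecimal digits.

XOR the bytes together:
  start with 0xD6
  0xD6 ⊕ 0xF0 = 0x26
  0x26 ⊕ 0x6C = 0x4A
  0x4A ⊕ 0xB6 = 0xFC
  0xFC ⊕ 0x03 = 0xFF
  0xFF ⊕ 0xE2 = 0x1D
  0x1D ⊕ 0x2A = 0x37
  0x37 ⊕ 0xA7 = 0x90

90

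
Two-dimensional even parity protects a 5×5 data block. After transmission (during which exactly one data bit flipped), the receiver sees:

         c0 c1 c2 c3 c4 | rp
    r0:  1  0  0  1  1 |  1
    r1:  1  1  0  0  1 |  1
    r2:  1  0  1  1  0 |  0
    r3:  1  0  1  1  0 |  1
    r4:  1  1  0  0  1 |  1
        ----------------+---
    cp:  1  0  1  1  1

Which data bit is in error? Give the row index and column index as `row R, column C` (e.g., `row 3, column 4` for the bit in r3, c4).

row 2, column 2

Recompute each row's even parity and compare to rp:
  r0: data parity 1, sent rp 1 → ok
  r1: data parity 1, sent rp 1 → ok
  r2: data parity 1, sent rp 0 → mismatch
  r3: data parity 1, sent rp 1 → ok
  r4: data parity 1, sent rp 1 → ok
Recompute each column's even parity and compare to cp:
  c0: data parity 1, sent cp 1 → ok
  c1: data parity 0, sent cp 0 → ok
  c2: data parity 0, sent cp 1 → mismatch
  c3: data parity 1, sent cp 1 → ok
  c4: data parity 1, sent cp 1 → ok
Exactly one row (r2) and one column (c2) fail → the flipped bit is at their intersection.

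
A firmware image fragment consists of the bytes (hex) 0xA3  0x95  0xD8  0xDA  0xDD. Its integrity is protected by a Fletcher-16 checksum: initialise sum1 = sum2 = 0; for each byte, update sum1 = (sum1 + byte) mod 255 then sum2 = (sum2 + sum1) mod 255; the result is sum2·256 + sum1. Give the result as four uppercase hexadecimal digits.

A6CA

Running sums (mod 255):
  after byte 0 (0xA3): sum1=163, sum2=163
  after byte 1 (0x95): sum1=57, sum2=220
  after byte 2 (0xD8): sum1=18, sum2=238
  after byte 3 (0xDA): sum1=236, sum2=219
  after byte 4 (0xDD): sum1=202, sum2=166
Checksum = sum2·256 + sum1 = 166·256 + 202 = 42698 = 0xA6CA.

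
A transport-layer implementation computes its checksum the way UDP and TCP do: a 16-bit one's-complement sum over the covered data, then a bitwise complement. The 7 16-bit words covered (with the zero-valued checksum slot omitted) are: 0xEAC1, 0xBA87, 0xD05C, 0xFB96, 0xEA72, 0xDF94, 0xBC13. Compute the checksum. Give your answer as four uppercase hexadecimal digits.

One's-complement addition (fold any carry out of bit 15 back into bit 0):
  0xEAC1 + 0xBA87 = 0x1A548 → wrap carry → 0xA549
  0xA549 + 0xD05C = 0x175A5 → wrap carry → 0x75A6
  0x75A6 + 0xFB96 = 0x1713C → wrap carry → 0x713D
  0x713D + 0xEA72 = 0x15BAF → wrap carry → 0x5BB0
  0x5BB0 + 0xDF94 = 0x13B44 → wrap carry → 0x3B45
  0x3B45 + 0xBC13 = 0x0F758
One's-complement sum = 0xF758.
Checksum = ~0xF758 & 0xFFFF = 0x08A7.

08A7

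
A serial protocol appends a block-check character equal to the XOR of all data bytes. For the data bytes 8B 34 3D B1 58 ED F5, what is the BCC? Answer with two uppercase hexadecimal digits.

73

XOR the bytes together:
  start with 0x8B
  0x8B ⊕ 0x34 = 0xBF
  0xBF ⊕ 0x3D = 0x82
  0x82 ⊕ 0xB1 = 0x33
  0x33 ⊕ 0x58 = 0x6B
  0x6B ⊕ 0xED = 0x86
  0x86 ⊕ 0xF5 = 0x73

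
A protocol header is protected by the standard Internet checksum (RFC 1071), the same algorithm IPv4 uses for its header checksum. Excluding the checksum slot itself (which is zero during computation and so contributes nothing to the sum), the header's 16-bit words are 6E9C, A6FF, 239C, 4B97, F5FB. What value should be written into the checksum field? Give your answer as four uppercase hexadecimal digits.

8534

One's-complement addition (fold any carry out of bit 15 back into bit 0):
  0x6E9C + 0xA6FF = 0x1159B → wrap carry → 0x159C
  0x159C + 0x239C = 0x03938
  0x3938 + 0x4B97 = 0x084CF
  0x84CF + 0xF5FB = 0x17ACA → wrap carry → 0x7ACB
One's-complement sum = 0x7ACB.
Checksum = ~0x7ACB & 0xFFFF = 0x8534.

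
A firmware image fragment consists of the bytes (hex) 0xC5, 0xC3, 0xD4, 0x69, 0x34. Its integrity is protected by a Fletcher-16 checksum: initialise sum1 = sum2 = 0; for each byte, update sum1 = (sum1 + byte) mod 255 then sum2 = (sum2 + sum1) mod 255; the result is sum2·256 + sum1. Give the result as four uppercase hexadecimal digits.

Running sums (mod 255):
  after byte 0 (0xC5): sum1=197, sum2=197
  after byte 1 (0xC3): sum1=137, sum2=79
  after byte 2 (0xD4): sum1=94, sum2=173
  after byte 3 (0x69): sum1=199, sum2=117
  after byte 4 (0x34): sum1=251, sum2=113
Checksum = sum2·256 + sum1 = 113·256 + 251 = 29179 = 0x71FB.

71FB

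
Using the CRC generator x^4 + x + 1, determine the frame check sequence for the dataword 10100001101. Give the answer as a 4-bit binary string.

Append 4 zeros: 101000011010000. Divide by 10011 (XOR where the leading bit is 1):
  pos 0: 10100 XOR 10011 = 00111
  pos 2: 11100 XOR 10011 = 01111
  pos 3: 11111 XOR 10011 = 01100
  pos 4: 11001 XOR 10011 = 01010
  pos 5: 10100 XOR 10011 = 00111
  pos 7: 11110 XOR 10011 = 01101
  pos 8: 11010 XOR 10011 = 01001
  pos 9: 10010 XOR 10011 = 00001
Remainder (last 4 bits) = 0010. This is the CRC / FCS.

0010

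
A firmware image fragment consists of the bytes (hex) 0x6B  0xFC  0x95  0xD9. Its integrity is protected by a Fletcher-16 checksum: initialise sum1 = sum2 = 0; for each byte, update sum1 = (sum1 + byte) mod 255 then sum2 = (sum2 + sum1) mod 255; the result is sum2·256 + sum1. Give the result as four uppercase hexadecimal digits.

Running sums (mod 255):
  after byte 0 (0x6B): sum1=107, sum2=107
  after byte 1 (0xFC): sum1=104, sum2=211
  after byte 2 (0x95): sum1=253, sum2=209
  after byte 3 (0xD9): sum1=215, sum2=169
Checksum = sum2·256 + sum1 = 169·256 + 215 = 43479 = 0xA9D7.

A9D7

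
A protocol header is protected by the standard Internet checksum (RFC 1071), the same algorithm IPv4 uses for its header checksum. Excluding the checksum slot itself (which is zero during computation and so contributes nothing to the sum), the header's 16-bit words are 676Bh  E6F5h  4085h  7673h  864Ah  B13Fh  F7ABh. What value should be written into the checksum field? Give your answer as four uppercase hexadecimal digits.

One's-complement addition (fold any carry out of bit 15 back into bit 0):
  0x676B + 0xE6F5 = 0x14E60 → wrap carry → 0x4E61
  0x4E61 + 0x4085 = 0x08EE6
  0x8EE6 + 0x7673 = 0x10559 → wrap carry → 0x055A
  0x055A + 0x864A = 0x08BA4
  0x8BA4 + 0xB13F = 0x13CE3 → wrap carry → 0x3CE4
  0x3CE4 + 0xF7AB = 0x1348F → wrap carry → 0x3490
One's-complement sum = 0x3490.
Checksum = ~0x3490 & 0xFFFF = 0xCB6F.

CB6F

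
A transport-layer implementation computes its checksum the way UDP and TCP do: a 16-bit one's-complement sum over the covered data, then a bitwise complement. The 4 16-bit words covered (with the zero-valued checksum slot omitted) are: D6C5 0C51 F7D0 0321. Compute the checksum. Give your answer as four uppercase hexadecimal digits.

One's-complement addition (fold any carry out of bit 15 back into bit 0):
  0xD6C5 + 0x0C51 = 0x0E316
  0xE316 + 0xF7D0 = 0x1DAE6 → wrap carry → 0xDAE7
  0xDAE7 + 0x0321 = 0x0DE08
One's-complement sum = 0xDE08.
Checksum = ~0xDE08 & 0xFFFF = 0x21F7.

21F7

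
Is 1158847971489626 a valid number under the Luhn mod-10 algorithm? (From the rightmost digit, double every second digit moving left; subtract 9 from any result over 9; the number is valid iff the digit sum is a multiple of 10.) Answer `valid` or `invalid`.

From the right, keep odd positions and double even positions (subtract 9 from any doubled value over 9):
  doubled (positions 2,4,...): 4 9 8 5 5 7 1 2 → sum 41
  kept (positions 1,3,...): 6 6 8 1 9 4 8 1 → sum 43
Total = 84.
84 mod 10 = 4, so the number is invalid.

invalid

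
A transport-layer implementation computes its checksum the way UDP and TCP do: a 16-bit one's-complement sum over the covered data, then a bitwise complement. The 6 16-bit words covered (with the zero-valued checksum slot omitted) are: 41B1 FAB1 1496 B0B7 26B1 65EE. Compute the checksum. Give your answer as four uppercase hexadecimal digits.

One's-complement addition (fold any carry out of bit 15 back into bit 0):
  0x41B1 + 0xFAB1 = 0x13C62 → wrap carry → 0x3C63
  0x3C63 + 0x1496 = 0x050F9
  0x50F9 + 0xB0B7 = 0x101B0 → wrap carry → 0x01B1
  0x01B1 + 0x26B1 = 0x02862
  0x2862 + 0x65EE = 0x08E50
One's-complement sum = 0x8E50.
Checksum = ~0x8E50 & 0xFFFF = 0x71AF.

71AF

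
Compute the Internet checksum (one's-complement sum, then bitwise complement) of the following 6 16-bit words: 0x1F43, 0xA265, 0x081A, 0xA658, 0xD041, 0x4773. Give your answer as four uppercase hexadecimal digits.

One's-complement addition (fold any carry out of bit 15 back into bit 0):
  0x1F43 + 0xA265 = 0x0C1A8
  0xC1A8 + 0x081A = 0x0C9C2
  0xC9C2 + 0xA658 = 0x1701A → wrap carry → 0x701B
  0x701B + 0xD041 = 0x1405C → wrap carry → 0x405D
  0x405D + 0x4773 = 0x087D0
One's-complement sum = 0x87D0.
Checksum = ~0x87D0 & 0xFFFF = 0x782F.

782F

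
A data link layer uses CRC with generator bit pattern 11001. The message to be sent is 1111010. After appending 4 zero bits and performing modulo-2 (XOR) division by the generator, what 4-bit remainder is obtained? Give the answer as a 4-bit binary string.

Append 4 zeros: 11110100000. Divide by 11001 (XOR where the leading bit is 1):
  pos 0: 11110 XOR 11001 = 00111
  pos 2: 11110 XOR 11001 = 00111
  pos 4: 11100 XOR 11001 = 00101
  pos 6: 10100 XOR 11001 = 01101
Remainder (last 4 bits) = 1101. This is the CRC / FCS.

1101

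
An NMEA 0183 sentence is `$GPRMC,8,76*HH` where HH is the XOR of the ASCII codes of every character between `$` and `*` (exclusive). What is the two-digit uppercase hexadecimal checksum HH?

72

XOR the ASCII codes of the payload characters:
  'G' = 0x47 → acc = 0x47
  'P' = 0x50 → acc = 0x17
  'R' = 0x52 → acc = 0x45
  'M' = 0x4D → acc = 0x08
  'C' = 0x43 → acc = 0x4B
  ',' = 0x2C → acc = 0x67
  '8' = 0x38 → acc = 0x5F
  ',' = 0x2C → acc = 0x73
  '7' = 0x37 → acc = 0x44
  '6' = 0x36 → acc = 0x72
Checksum = 0x72.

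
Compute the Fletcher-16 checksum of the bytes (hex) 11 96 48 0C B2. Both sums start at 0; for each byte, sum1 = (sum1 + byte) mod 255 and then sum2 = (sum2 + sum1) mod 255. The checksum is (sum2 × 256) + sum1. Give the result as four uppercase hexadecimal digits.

Running sums (mod 255):
  after byte 0 (11): sum1=17, sum2=17
  after byte 1 (96): sum1=167, sum2=184
  after byte 2 (48): sum1=239, sum2=168
  after byte 3 (0C): sum1=251, sum2=164
  after byte 4 (B2): sum1=174, sum2=83
Checksum = sum2·256 + sum1 = 83·256 + 174 = 21422 = 0x53AE.

53AE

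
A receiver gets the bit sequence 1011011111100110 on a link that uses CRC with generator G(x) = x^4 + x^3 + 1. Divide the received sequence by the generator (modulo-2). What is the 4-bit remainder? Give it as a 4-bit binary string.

0000

Modulo-2 division of 1011011111100110 by 11001:
  pos 0: 10110 XOR 11001 = 01111
  pos 1: 11111 XOR 11001 = 00110
  pos 3: 11011 XOR 11001 = 00010
  pos 6: 10111 XOR 11001 = 01110
  pos 7: 11100 XOR 11001 = 00101
  pos 9: 10101 XOR 11001 = 01100
  pos 10: 11001 XOR 11001 = 00000
Remainder = 0000 (zero — the frame passes the CRC check).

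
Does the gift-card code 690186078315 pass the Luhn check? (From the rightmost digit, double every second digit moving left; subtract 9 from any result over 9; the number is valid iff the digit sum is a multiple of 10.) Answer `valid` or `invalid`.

From the right, keep odd positions and double even positions (subtract 9 from any doubled value over 9):
  doubled (positions 2,4,...): 2 7 0 7 0 3 → sum 19
  kept (positions 1,3,...): 5 3 7 6 1 9 → sum 31
Total = 50.
50 mod 10 = 0, so the number is valid.

valid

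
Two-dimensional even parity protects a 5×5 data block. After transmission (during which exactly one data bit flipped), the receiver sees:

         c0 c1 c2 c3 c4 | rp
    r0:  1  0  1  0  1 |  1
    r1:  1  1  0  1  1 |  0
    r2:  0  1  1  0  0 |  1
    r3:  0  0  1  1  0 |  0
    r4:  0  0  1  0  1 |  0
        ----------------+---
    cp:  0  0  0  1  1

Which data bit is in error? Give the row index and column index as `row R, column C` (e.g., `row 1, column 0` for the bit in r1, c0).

row 2, column 3

Recompute each row's even parity and compare to rp:
  r0: data parity 1, sent rp 1 → ok
  r1: data parity 0, sent rp 0 → ok
  r2: data parity 0, sent rp 1 → mismatch
  r3: data parity 0, sent rp 0 → ok
  r4: data parity 0, sent rp 0 → ok
Recompute each column's even parity and compare to cp:
  c0: data parity 0, sent cp 0 → ok
  c1: data parity 0, sent cp 0 → ok
  c2: data parity 0, sent cp 0 → ok
  c3: data parity 0, sent cp 1 → mismatch
  c4: data parity 1, sent cp 1 → ok
Exactly one row (r2) and one column (c3) fail → the flipped bit is at their intersection.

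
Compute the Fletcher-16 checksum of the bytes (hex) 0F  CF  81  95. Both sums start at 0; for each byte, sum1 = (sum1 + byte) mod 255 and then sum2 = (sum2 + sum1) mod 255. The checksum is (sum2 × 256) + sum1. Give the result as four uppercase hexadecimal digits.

44F5

Running sums (mod 255):
  after byte 0 (0F): sum1=15, sum2=15
  after byte 1 (CF): sum1=222, sum2=237
  after byte 2 (81): sum1=96, sum2=78
  after byte 3 (95): sum1=245, sum2=68
Checksum = sum2·256 + sum1 = 68·256 + 245 = 17653 = 0x44F5.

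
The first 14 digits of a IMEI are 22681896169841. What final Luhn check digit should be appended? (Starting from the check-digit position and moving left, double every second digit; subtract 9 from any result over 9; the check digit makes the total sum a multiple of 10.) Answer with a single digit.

5

Partial digits right→left: 1 4 8 9 6 1 6 9 8 1 8 6 2 2
Double every second digit counting from the check-digit position (so the 1st, 3rd, 5th, ... of the partial from the right).
  doubled (with −9 where >9): 2 7 3 3 7 7 4 → sum 33
  kept as-is: 4 9 1 9 1 6 2 → sum 32
Total = 33 + 32 = 65.
Check digit = (10 − (65 mod 10)) mod 10 = 5.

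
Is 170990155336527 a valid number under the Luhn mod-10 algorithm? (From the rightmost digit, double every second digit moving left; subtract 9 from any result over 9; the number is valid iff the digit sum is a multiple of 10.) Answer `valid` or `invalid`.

From the right, keep odd positions and double even positions (subtract 9 from any doubled value over 9):
  doubled (positions 2,4,...): 4 3 6 1 0 9 5 → sum 28
  kept (positions 1,3,...): 7 5 3 5 1 9 0 1 → sum 31
Total = 59.
59 mod 10 = 9, so the number is invalid.

invalid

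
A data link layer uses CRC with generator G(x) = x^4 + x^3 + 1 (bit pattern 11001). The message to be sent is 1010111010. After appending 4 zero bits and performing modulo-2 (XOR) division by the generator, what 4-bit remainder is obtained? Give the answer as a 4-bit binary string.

1100

Append 4 zeros: 10101110100000. Divide by 11001 (XOR where the leading bit is 1):
  pos 0: 10101 XOR 11001 = 01100
  pos 1: 11001 XOR 11001 = 00000
  pos 6: 10100 XOR 11001 = 01101
  pos 7: 11010 XOR 11001 = 00011
Remainder (last 4 bits) = 1100. This is the CRC / FCS.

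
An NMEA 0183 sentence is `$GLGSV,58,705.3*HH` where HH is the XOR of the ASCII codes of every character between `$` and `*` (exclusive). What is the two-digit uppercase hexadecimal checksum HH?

6B

XOR the ASCII codes of the payload characters:
  'G' = 0x47 → acc = 0x47
  'L' = 0x4C → acc = 0x0B
  'G' = 0x47 → acc = 0x4C
  'S' = 0x53 → acc = 0x1F
  'V' = 0x56 → acc = 0x49
  ',' = 0x2C → acc = 0x65
  '5' = 0x35 → acc = 0x50
  '8' = 0x38 → acc = 0x68
  ',' = 0x2C → acc = 0x44
  '7' = 0x37 → acc = 0x73
  '0' = 0x30 → acc = 0x43
  '5' = 0x35 → acc = 0x76
  '.' = 0x2E → acc = 0x58
  '3' = 0x33 → acc = 0x6B
Checksum = 0x6B.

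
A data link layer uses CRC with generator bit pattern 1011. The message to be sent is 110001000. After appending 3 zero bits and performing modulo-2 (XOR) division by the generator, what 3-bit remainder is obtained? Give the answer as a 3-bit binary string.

000

Append 3 zeros: 110001000000. Divide by 1011 (XOR where the leading bit is 1):
  pos 0: 1100 XOR 1011 = 0111
  pos 1: 1110 XOR 1011 = 0101
  pos 2: 1011 XOR 1011 = 0000
Remainder (last 3 bits) = 000. This is the CRC / FCS.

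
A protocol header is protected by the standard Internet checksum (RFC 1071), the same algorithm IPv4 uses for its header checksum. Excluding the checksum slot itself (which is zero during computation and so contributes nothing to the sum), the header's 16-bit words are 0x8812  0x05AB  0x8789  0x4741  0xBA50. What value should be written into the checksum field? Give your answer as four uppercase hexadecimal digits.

One's-complement addition (fold any carry out of bit 15 back into bit 0):
  0x8812 + 0x05AB = 0x08DBD
  0x8DBD + 0x8789 = 0x11546 → wrap carry → 0x1547
  0x1547 + 0x4741 = 0x05C88
  0x5C88 + 0xBA50 = 0x116D8 → wrap carry → 0x16D9
One's-complement sum = 0x16D9.
Checksum = ~0x16D9 & 0xFFFF = 0xE926.

E926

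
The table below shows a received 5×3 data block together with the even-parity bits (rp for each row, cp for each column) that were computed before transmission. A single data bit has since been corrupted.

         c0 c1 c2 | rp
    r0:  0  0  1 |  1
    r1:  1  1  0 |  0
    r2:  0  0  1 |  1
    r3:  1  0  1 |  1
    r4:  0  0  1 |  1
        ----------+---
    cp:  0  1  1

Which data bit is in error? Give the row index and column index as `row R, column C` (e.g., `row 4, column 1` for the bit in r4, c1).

row 3, column 2

Recompute each row's even parity and compare to rp:
  r0: data parity 1, sent rp 1 → ok
  r1: data parity 0, sent rp 0 → ok
  r2: data parity 1, sent rp 1 → ok
  r3: data parity 0, sent rp 1 → mismatch
  r4: data parity 1, sent rp 1 → ok
Recompute each column's even parity and compare to cp:
  c0: data parity 0, sent cp 0 → ok
  c1: data parity 1, sent cp 1 → ok
  c2: data parity 0, sent cp 1 → mismatch
Exactly one row (r3) and one column (c2) fail → the flipped bit is at their intersection.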